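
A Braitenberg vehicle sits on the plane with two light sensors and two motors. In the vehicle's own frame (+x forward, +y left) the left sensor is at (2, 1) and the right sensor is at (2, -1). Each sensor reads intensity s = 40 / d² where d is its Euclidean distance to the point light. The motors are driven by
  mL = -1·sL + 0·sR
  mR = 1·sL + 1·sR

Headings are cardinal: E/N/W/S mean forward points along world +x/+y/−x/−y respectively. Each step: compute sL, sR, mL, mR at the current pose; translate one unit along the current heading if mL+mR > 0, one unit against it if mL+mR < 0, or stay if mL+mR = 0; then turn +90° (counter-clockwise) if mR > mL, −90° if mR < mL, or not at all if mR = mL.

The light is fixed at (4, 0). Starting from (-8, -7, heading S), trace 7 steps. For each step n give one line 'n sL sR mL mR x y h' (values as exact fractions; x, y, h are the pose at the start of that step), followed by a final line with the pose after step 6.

0 20/101 4/25 -20/101 904/2525 -8 -7 S
1 40/149 40/181 -40/149 13200/26969 -8 -8 E
2 2/9 5/17 -2/9 79/153 -7 -8 N
3 40/233 8/41 -40/233 3504/9553 -7 -7 W
4 20/101 4/25 -20/101 904/2525 -8 -7 S
5 40/149 40/181 -40/149 13200/26969 -8 -8 E
6 2/9 5/17 -2/9 79/153 -7 -8 N
final -7 -7 W

n=0: pose=(-8,-7,S); sL=20/101, sR=4/25; mL=-20/101, mR=904/2525; mL+mR=4/25 → advance +1; mR−mL=1404/2525 → turn +1·90°
n=1: pose=(-8,-8,E); sL=40/149, sR=40/181; mL=-40/149, mR=13200/26969; mL+mR=40/181 → advance +1; mR−mL=20440/26969 → turn +1·90°
n=2: pose=(-7,-8,N); sL=2/9, sR=5/17; mL=-2/9, mR=79/153; mL+mR=5/17 → advance +1; mR−mL=113/153 → turn +1·90°
n=3: pose=(-7,-7,W); sL=40/233, sR=8/41; mL=-40/233, mR=3504/9553; mL+mR=8/41 → advance +1; mR−mL=5144/9553 → turn +1·90°
n=4: pose=(-8,-7,S); sL=20/101, sR=4/25; mL=-20/101, mR=904/2525; mL+mR=4/25 → advance +1; mR−mL=1404/2525 → turn +1·90°
n=5: pose=(-8,-8,E); sL=40/149, sR=40/181; mL=-40/149, mR=13200/26969; mL+mR=40/181 → advance +1; mR−mL=20440/26969 → turn +1·90°
n=6: pose=(-7,-8,N); sL=2/9, sR=5/17; mL=-2/9, mR=79/153; mL+mR=5/17 → advance +1; mR−mL=113/153 → turn +1·90°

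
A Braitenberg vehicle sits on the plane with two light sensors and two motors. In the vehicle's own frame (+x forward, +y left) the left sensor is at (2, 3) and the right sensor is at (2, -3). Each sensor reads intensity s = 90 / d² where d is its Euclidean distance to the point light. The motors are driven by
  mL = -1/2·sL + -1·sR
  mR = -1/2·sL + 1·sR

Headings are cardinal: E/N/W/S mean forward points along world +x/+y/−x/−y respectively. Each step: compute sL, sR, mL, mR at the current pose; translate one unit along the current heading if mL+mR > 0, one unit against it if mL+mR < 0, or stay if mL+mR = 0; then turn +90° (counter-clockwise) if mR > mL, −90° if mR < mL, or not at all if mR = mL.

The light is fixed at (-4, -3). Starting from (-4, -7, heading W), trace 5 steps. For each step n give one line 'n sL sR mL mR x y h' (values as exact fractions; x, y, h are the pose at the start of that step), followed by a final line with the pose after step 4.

0 90/53 18 -999/53 909/53 -4 -7 W
1 45/26 9/4 -81/26 18/13 -3 -7 S
2 10 2 -7 -3 -3 -6 E
3 9 9 -27/2 9/2 -4 -6 N
4 90/53 18 -999/53 909/53 -4 -7 W
final -3 -7 S

n=0: pose=(-4,-7,W); sL=90/53, sR=18; mL=-999/53, mR=909/53; mL+mR=-90/53 → advance -1; mR−mL=36 → turn +1·90°
n=1: pose=(-3,-7,S); sL=45/26, sR=9/4; mL=-81/26, mR=18/13; mL+mR=-45/26 → advance -1; mR−mL=9/2 → turn +1·90°
n=2: pose=(-3,-6,E); sL=10, sR=2; mL=-7, mR=-3; mL+mR=-10 → advance -1; mR−mL=4 → turn +1·90°
n=3: pose=(-4,-6,N); sL=9, sR=9; mL=-27/2, mR=9/2; mL+mR=-9 → advance -1; mR−mL=18 → turn +1·90°
n=4: pose=(-4,-7,W); sL=90/53, sR=18; mL=-999/53, mR=909/53; mL+mR=-90/53 → advance -1; mR−mL=36 → turn +1·90°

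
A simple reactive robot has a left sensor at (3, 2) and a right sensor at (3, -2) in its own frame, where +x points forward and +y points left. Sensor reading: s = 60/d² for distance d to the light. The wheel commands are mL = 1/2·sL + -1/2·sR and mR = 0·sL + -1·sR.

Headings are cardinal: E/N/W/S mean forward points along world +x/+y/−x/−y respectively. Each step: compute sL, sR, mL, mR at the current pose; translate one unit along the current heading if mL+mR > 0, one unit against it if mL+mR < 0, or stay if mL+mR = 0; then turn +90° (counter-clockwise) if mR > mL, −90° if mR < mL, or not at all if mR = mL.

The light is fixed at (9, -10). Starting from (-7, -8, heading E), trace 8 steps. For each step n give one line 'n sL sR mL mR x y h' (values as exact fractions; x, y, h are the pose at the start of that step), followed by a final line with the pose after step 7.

n=0: pose=(-7,-8,E); sL=12/37, sR=60/169; mL=-96/6253, mR=-60/169; mL+mR=-2316/6253 → advance -1; mR−mL=-2124/6253 → turn -1·90°
n=1: pose=(-8,-8,S); sL=30/113, sR=30/181; mL=1020/20453, mR=-30/181; mL+mR=-2370/20453 → advance -1; mR−mL=-4410/20453 → turn -1·90°
n=2: pose=(-8,-7,W); sL=60/401, sR=12/85; mL=144/34085, mR=-12/85; mL+mR=-4668/34085 → advance -1; mR−mL=-4956/34085 → turn -1·90°
n=3: pose=(-7,-7,N); sL=1/6, sR=15/58; mL=-4/87, mR=-15/58; mL+mR=-53/174 → advance -1; mR−mL=-37/174 → turn -1·90°
n=4: pose=(-7,-8,E); sL=12/37, sR=60/169; mL=-96/6253, mR=-60/169; mL+mR=-2316/6253 → advance -1; mR−mL=-2124/6253 → turn -1·90°
n=5: pose=(-8,-8,S); sL=30/113, sR=30/181; mL=1020/20453, mR=-30/181; mL+mR=-2370/20453 → advance -1; mR−mL=-4410/20453 → turn -1·90°
n=6: pose=(-8,-7,W); sL=60/401, sR=12/85; mL=144/34085, mR=-12/85; mL+mR=-4668/34085 → advance -1; mR−mL=-4956/34085 → turn -1·90°
n=7: pose=(-7,-7,N); sL=1/6, sR=15/58; mL=-4/87, mR=-15/58; mL+mR=-53/174 → advance -1; mR−mL=-37/174 → turn -1·90°

0 12/37 60/169 -96/6253 -60/169 -7 -8 E
1 30/113 30/181 1020/20453 -30/181 -8 -8 S
2 60/401 12/85 144/34085 -12/85 -8 -7 W
3 1/6 15/58 -4/87 -15/58 -7 -7 N
4 12/37 60/169 -96/6253 -60/169 -7 -8 E
5 30/113 30/181 1020/20453 -30/181 -8 -8 S
6 60/401 12/85 144/34085 -12/85 -8 -7 W
7 1/6 15/58 -4/87 -15/58 -7 -7 N
final -7 -8 E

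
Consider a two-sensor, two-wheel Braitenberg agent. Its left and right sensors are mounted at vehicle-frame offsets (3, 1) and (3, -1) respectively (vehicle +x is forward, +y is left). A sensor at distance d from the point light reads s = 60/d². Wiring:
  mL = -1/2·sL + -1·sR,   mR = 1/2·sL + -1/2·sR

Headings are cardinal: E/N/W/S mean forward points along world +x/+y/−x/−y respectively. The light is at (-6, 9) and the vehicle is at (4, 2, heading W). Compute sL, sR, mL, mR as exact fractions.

60/113 12/17 -1866/1921 -168/1921

left sensor world pos  = (1, 1); dL² = 113
right sensor world pos = (1, 3); dR² = 85
sL = 60/113 = 60/113
sR = 60/85 = 12/17
mL = -1/2·sL + -1·sR = -1866/1921
mR = 1/2·sL + -1/2·sR = -168/1921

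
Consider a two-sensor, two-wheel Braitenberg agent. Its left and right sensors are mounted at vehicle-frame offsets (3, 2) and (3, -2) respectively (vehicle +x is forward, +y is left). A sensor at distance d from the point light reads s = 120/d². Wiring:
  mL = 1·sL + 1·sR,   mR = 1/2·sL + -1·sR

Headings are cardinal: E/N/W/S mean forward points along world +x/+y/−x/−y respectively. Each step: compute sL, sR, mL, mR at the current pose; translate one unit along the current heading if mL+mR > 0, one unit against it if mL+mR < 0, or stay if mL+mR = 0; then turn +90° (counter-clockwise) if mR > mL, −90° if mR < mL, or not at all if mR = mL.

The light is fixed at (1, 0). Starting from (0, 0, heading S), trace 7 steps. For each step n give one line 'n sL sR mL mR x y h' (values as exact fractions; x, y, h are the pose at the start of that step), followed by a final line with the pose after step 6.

n=0: pose=(0,0,S); sL=12, sR=20/3; mL=56/3, mR=-2/3; mL+mR=18 → advance +1; mR−mL=-58/3 → turn -1·90°
n=1: pose=(0,-1,W); sL=24/5, sR=120/17; mL=1008/85, mR=-396/85; mL+mR=36/5 → advance +1; mR−mL=-1404/85 → turn -1·90°
n=2: pose=(-1,-1,N); sL=6, sR=30; mL=36, mR=-27; mL+mR=9 → advance +1; mR−mL=-63 → turn -1·90°
n=3: pose=(-1,0,E); sL=24, sR=24; mL=48, mR=-12; mL+mR=36 → advance +1; mR−mL=-60 → turn -1·90°
n=4: pose=(0,0,S); sL=12, sR=20/3; mL=56/3, mR=-2/3; mL+mR=18 → advance +1; mR−mL=-58/3 → turn -1·90°
n=5: pose=(0,-1,W); sL=24/5, sR=120/17; mL=1008/85, mR=-396/85; mL+mR=36/5 → advance +1; mR−mL=-1404/85 → turn -1·90°
n=6: pose=(-1,-1,N); sL=6, sR=30; mL=36, mR=-27; mL+mR=9 → advance +1; mR−mL=-63 → turn -1·90°

0 12 20/3 56/3 -2/3 0 0 S
1 24/5 120/17 1008/85 -396/85 0 -1 W
2 6 30 36 -27 -1 -1 N
3 24 24 48 -12 -1 0 E
4 12 20/3 56/3 -2/3 0 0 S
5 24/5 120/17 1008/85 -396/85 0 -1 W
6 6 30 36 -27 -1 -1 N
final -1 0 E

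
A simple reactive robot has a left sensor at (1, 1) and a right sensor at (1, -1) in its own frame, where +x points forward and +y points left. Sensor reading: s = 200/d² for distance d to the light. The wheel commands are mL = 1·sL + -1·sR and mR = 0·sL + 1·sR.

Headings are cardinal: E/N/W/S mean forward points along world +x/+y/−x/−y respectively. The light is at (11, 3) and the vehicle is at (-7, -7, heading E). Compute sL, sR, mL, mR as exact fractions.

20/37 20/41 80/1517 20/41

left sensor world pos  = (-6, -6); dL² = 370
right sensor world pos = (-6, -8); dR² = 410
sL = 200/370 = 20/37
sR = 200/410 = 20/41
mL = 1·sL + -1·sR = 80/1517
mR = 0·sL + 1·sR = 20/41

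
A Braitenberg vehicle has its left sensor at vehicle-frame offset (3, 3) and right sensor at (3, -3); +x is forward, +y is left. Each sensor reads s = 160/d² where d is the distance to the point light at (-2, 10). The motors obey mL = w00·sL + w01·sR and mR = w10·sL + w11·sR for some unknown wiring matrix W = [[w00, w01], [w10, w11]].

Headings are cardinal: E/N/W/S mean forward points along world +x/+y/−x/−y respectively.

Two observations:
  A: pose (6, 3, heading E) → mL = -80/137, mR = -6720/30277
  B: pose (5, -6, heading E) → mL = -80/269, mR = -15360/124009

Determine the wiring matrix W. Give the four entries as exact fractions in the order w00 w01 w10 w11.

-1/2 0 -1/2 1/2

obs A: pose=(6,3,E) → sL=160/137, sR=160/221, mL=-80/137, mR=-6720/30277
obs B: pose=(5,-6,E) → sL=160/269, sR=160/461, mL=-80/269, mR=-15360/124009
sensor matrix S = [[160/137, 160/221], [160/269, 160/461]]; det S = -94924800/3754620493
solve [mL_A; mL_B] = S·[w00; w01] and [mR_A; mR_B] = S·[w10; w11]:
  w00 = -1/2, w01 = 0, w10 = -1/2, w11 = 1/2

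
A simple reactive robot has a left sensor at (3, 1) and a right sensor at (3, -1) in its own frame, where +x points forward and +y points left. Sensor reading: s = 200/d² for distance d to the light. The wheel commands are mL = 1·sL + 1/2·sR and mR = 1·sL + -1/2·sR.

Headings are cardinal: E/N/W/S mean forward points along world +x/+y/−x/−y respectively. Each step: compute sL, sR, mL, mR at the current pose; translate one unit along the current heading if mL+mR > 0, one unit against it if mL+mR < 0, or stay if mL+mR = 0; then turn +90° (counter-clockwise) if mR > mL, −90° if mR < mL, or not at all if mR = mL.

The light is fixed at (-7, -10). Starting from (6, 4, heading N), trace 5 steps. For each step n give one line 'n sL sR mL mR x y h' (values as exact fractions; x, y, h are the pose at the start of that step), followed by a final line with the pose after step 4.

0 200/433 40/97 28060/42001 10740/42001 6 4 N
1 25/64 50/113 4425/7232 1225/7232 6 5 E
2 200/369 200/313 99500/115497 25700/115497 7 5 S
3 20/29 100/173 4910/5017 2010/5017 7 4 W
4 200/433 40/97 28060/42001 10740/42001 6 4 N
final 6 5 E

n=0: pose=(6,4,N); sL=200/433, sR=40/97; mL=28060/42001, mR=10740/42001; mL+mR=400/433 → advance +1; mR−mL=-40/97 → turn -1·90°
n=1: pose=(6,5,E); sL=25/64, sR=50/113; mL=4425/7232, mR=1225/7232; mL+mR=25/32 → advance +1; mR−mL=-50/113 → turn -1·90°
n=2: pose=(7,5,S); sL=200/369, sR=200/313; mL=99500/115497, mR=25700/115497; mL+mR=400/369 → advance +1; mR−mL=-200/313 → turn -1·90°
n=3: pose=(7,4,W); sL=20/29, sR=100/173; mL=4910/5017, mR=2010/5017; mL+mR=40/29 → advance +1; mR−mL=-100/173 → turn -1·90°
n=4: pose=(6,4,N); sL=200/433, sR=40/97; mL=28060/42001, mR=10740/42001; mL+mR=400/433 → advance +1; mR−mL=-40/97 → turn -1·90°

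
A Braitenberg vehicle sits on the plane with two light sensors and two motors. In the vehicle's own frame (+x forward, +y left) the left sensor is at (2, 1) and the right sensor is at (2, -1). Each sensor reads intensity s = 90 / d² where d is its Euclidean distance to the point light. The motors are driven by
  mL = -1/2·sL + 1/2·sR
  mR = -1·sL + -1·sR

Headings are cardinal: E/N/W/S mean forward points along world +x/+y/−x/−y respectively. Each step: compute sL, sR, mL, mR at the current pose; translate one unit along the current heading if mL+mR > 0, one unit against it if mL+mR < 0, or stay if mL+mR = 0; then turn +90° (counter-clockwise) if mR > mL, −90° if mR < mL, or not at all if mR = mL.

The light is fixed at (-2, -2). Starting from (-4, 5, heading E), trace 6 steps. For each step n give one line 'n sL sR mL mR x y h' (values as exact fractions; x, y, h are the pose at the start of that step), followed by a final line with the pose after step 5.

0 45/32 5/2 35/64 -125/32 -4 5 E
1 90/29 90/41 -540/1189 -6300/1189 -5 5 S
2 45/37 45/53 -360/1961 -4050/1961 -5 6 W
3 90/109 90/101 360/11009 -18900/11009 -4 6 N
4 45/32 5/2 35/64 -125/32 -4 5 E
5 90/29 90/41 -540/1189 -6300/1189 -5 5 S
final -5 6 W

n=0: pose=(-4,5,E); sL=45/32, sR=5/2; mL=35/64, mR=-125/32; mL+mR=-215/64 → advance -1; mR−mL=-285/64 → turn -1·90°
n=1: pose=(-5,5,S); sL=90/29, sR=90/41; mL=-540/1189, mR=-6300/1189; mL+mR=-6840/1189 → advance -1; mR−mL=-5760/1189 → turn -1·90°
n=2: pose=(-5,6,W); sL=45/37, sR=45/53; mL=-360/1961, mR=-4050/1961; mL+mR=-4410/1961 → advance -1; mR−mL=-3690/1961 → turn -1·90°
n=3: pose=(-4,6,N); sL=90/109, sR=90/101; mL=360/11009, mR=-18900/11009; mL+mR=-18540/11009 → advance -1; mR−mL=-19260/11009 → turn -1·90°
n=4: pose=(-4,5,E); sL=45/32, sR=5/2; mL=35/64, mR=-125/32; mL+mR=-215/64 → advance -1; mR−mL=-285/64 → turn -1·90°
n=5: pose=(-5,5,S); sL=90/29, sR=90/41; mL=-540/1189, mR=-6300/1189; mL+mR=-6840/1189 → advance -1; mR−mL=-5760/1189 → turn -1·90°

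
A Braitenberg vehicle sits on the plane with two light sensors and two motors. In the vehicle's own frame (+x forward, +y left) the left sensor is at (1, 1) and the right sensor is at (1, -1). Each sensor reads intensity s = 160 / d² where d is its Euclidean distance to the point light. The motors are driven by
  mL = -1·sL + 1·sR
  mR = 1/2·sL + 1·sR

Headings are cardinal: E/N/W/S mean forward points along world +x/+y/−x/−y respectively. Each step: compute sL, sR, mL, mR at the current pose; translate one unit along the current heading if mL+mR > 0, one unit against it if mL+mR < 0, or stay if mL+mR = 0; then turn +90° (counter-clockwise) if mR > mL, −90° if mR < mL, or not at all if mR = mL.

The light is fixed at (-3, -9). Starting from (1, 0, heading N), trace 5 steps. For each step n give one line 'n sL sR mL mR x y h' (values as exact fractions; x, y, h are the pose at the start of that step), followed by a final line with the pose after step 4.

n=0: pose=(1,0,N); sL=160/109, sR=32/25; mL=-512/2725, mR=5488/2725; mL+mR=4976/2725 → advance +1; mR−mL=240/109 → turn +1·90°
n=1: pose=(1,1,W); sL=16/9, sR=16/13; mL=-64/117, mR=248/117; mL+mR=184/117 → advance +1; mR−mL=8/3 → turn +1·90°
n=2: pose=(0,1,S); sL=160/97, sR=32/17; mL=384/1649, mR=4464/1649; mL+mR=4848/1649 → advance +1; mR−mL=240/97 → turn +1·90°
n=3: pose=(0,0,E); sL=40/29, sR=2; mL=18/29, mR=78/29; mL+mR=96/29 → advance +1; mR−mL=60/29 → turn +1·90°
n=4: pose=(1,0,N); sL=160/109, sR=32/25; mL=-512/2725, mR=5488/2725; mL+mR=4976/2725 → advance +1; mR−mL=240/109 → turn +1·90°

0 160/109 32/25 -512/2725 5488/2725 1 0 N
1 16/9 16/13 -64/117 248/117 1 1 W
2 160/97 32/17 384/1649 4464/1649 0 1 S
3 40/29 2 18/29 78/29 0 0 E
4 160/109 32/25 -512/2725 5488/2725 1 0 N
final 1 1 W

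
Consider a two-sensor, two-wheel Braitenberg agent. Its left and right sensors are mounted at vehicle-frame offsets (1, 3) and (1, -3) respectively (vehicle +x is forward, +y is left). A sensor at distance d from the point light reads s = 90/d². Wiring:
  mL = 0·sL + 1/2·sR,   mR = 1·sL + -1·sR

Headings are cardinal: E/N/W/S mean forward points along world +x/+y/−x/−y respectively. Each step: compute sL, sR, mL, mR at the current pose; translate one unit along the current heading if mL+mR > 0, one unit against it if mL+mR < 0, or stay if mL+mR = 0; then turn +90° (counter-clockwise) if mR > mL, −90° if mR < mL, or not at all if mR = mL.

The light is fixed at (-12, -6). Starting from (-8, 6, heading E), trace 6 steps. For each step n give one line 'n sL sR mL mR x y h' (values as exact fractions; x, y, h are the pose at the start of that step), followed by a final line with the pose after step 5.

0 9/25 45/53 45/106 -648/1325 -8 6 E
1 90/157 90/121 45/121 -3240/18997 -9 6 S
2 45/34 9/20 9/40 297/340 -9 5 W
3 18/25 90/101 45/101 -432/2525 -10 5 S
4 9/5 9/17 9/34 108/85 -10 4 W
5 90/97 18/17 9/17 -216/1649 -11 4 S
final -11 3 W

n=0: pose=(-8,6,E); sL=9/25, sR=45/53; mL=45/106, mR=-648/1325; mL+mR=-171/2650 → advance -1; mR−mL=-2421/2650 → turn -1·90°
n=1: pose=(-9,6,S); sL=90/157, sR=90/121; mL=45/121, mR=-3240/18997; mL+mR=3825/18997 → advance +1; mR−mL=-10305/18997 → turn -1·90°
n=2: pose=(-9,5,W); sL=45/34, sR=9/20; mL=9/40, mR=297/340; mL+mR=747/680 → advance +1; mR−mL=441/680 → turn +1·90°
n=3: pose=(-10,5,S); sL=18/25, sR=90/101; mL=45/101, mR=-432/2525; mL+mR=693/2525 → advance +1; mR−mL=-1557/2525 → turn -1·90°
n=4: pose=(-10,4,W); sL=9/5, sR=9/17; mL=9/34, mR=108/85; mL+mR=261/170 → advance +1; mR−mL=171/170 → turn +1·90°
n=5: pose=(-11,4,S); sL=90/97, sR=18/17; mL=9/17, mR=-216/1649; mL+mR=657/1649 → advance +1; mR−mL=-1089/1649 → turn -1·90°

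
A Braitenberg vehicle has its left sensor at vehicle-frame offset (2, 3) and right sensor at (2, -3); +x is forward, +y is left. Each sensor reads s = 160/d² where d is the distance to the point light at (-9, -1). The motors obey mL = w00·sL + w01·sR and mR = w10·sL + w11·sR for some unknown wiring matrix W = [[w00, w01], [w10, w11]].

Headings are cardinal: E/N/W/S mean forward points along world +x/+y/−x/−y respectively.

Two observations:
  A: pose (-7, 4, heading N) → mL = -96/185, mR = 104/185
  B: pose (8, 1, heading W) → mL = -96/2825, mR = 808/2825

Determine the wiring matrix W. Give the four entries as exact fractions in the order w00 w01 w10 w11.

-1/2 1/2 -1/2 1

obs A: pose=(-7,4,N) → sL=16/5, sR=80/37, mL=-96/185, mR=104/185
obs B: pose=(8,1,W) → sL=80/113, sR=16/25, mL=-96/2825, mR=808/2825
sensor matrix S = [[16/5, 80/37], [80/113, 16/25]]; det S = 270336/522625
solve [mL_A; mL_B] = S·[w00; w01] and [mR_A; mR_B] = S·[w10; w11]:
  w00 = -1/2, w01 = 1/2, w10 = -1/2, w11 = 1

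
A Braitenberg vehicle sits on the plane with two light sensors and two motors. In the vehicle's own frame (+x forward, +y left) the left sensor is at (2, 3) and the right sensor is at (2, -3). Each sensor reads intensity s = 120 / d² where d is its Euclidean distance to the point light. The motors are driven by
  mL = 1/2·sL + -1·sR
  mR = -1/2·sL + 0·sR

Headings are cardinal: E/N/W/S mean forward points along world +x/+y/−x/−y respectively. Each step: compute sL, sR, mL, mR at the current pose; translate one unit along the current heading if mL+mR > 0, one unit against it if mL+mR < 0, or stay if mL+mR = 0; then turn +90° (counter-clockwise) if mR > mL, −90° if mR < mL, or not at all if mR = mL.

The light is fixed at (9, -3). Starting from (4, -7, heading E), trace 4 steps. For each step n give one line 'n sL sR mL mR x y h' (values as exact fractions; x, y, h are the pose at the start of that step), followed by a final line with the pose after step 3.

n=0: pose=(4,-7,E); sL=12, sR=60/29; mL=114/29, mR=-6; mL+mR=-60/29 → advance -1; mR−mL=-288/29 → turn -1·90°
n=1: pose=(3,-7,S); sL=8/3, sR=40/39; mL=4/13, mR=-4/3; mL+mR=-40/39 → advance -1; mR−mL=-64/39 → turn -1·90°
n=2: pose=(3,-6,W); sL=6/5, sR=15/8; mL=-51/40, mR=-3/5; mL+mR=-15/8 → advance -1; mR−mL=27/40 → turn +1·90°
n=3: pose=(4,-6,S); sL=120/29, sR=120/89; mL=1860/2581, mR=-60/29; mL+mR=-120/89 → advance -1; mR−mL=-7200/2581 → turn -1·90°

0 12 60/29 114/29 -6 4 -7 E
1 8/3 40/39 4/13 -4/3 3 -7 S
2 6/5 15/8 -51/40 -3/5 3 -6 W
3 120/29 120/89 1860/2581 -60/29 4 -6 S
final 4 -5 W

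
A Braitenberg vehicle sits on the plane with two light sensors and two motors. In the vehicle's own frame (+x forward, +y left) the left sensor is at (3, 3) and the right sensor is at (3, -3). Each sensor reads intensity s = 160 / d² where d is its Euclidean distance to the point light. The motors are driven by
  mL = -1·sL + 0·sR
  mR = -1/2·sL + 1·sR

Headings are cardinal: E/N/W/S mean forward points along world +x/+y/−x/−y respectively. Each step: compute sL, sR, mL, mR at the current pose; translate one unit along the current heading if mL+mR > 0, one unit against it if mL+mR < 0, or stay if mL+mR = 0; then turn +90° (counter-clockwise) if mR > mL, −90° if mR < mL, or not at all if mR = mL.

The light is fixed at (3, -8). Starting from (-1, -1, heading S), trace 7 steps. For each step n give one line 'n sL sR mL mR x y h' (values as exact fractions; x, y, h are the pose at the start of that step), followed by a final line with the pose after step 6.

n=0: pose=(-1,-1,S); sL=160/17, sR=32/13; mL=-160/17, mR=-496/221; mL+mR=-2576/221 → advance -1; mR−mL=1584/221 → turn +1·90°
n=1: pose=(-1,0,E); sL=80/61, sR=80/13; mL=-80/61, mR=4360/793; mL+mR=3320/793 → advance +1; mR−mL=5400/793 → turn +1·90°
n=2: pose=(0,0,N); sL=160/157, sR=160/121; mL=-160/157, mR=15440/18997; mL+mR=-3920/18997 → advance -1; mR−mL=34800/18997 → turn +1·90°
n=3: pose=(0,-1,W); sL=40/13, sR=20/17; mL=-40/13, mR=-80/221; mL+mR=-760/221 → advance -1; mR−mL=600/221 → turn +1·90°
n=4: pose=(1,-1,S); sL=160/17, sR=160/41; mL=-160/17, mR=-560/697; mL+mR=-7120/697 → advance -1; mR−mL=6000/697 → turn +1·90°
n=5: pose=(1,0,E); sL=80/61, sR=80/13; mL=-80/61, mR=4360/793; mL+mR=3320/793 → advance +1; mR−mL=5400/793 → turn +1·90°
n=6: pose=(2,0,N); sL=160/137, sR=32/25; mL=-160/137, mR=2384/3425; mL+mR=-1616/3425 → advance -1; mR−mL=6384/3425 → turn +1·90°

0 160/17 32/13 -160/17 -496/221 -1 -1 S
1 80/61 80/13 -80/61 4360/793 -1 0 E
2 160/157 160/121 -160/157 15440/18997 0 0 N
3 40/13 20/17 -40/13 -80/221 0 -1 W
4 160/17 160/41 -160/17 -560/697 1 -1 S
5 80/61 80/13 -80/61 4360/793 1 0 E
6 160/137 32/25 -160/137 2384/3425 2 0 N
final 2 -1 W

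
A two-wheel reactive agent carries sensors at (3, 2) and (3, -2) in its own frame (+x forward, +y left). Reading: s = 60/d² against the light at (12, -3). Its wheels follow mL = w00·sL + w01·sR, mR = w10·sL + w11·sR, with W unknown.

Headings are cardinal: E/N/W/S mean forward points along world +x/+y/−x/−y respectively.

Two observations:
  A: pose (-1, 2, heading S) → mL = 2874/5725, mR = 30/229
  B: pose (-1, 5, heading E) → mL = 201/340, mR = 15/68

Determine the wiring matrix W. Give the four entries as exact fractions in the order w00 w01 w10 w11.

1/2 1 0 1/2

obs A: pose=(-1,2,S) → sL=12/25, sR=60/229, mL=2874/5725, mR=30/229
obs B: pose=(-1,5,E) → sL=3/10, sR=15/34, mL=201/340, mR=15/68
sensor matrix S = [[12/25, 60/229], [3/10, 15/34]]; det S = 2592/19465
solve [mL_A; mL_B] = S·[w00; w01] and [mR_A; mR_B] = S·[w10; w11]:
  w00 = 1/2, w01 = 1, w10 = 0, w11 = 1/2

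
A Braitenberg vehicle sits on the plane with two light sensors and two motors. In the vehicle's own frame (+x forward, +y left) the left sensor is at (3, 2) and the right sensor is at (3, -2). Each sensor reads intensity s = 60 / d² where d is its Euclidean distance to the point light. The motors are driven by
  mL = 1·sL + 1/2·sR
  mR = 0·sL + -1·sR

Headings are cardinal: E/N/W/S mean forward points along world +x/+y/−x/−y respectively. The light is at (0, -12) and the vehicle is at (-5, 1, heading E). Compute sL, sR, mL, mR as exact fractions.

60/229 12/25 2874/5725 -12/25

left sensor world pos  = (-2, 3); dL² = 229
right sensor world pos = (-2, -1); dR² = 125
sL = 60/229 = 60/229
sR = 60/125 = 12/25
mL = 1·sL + 1/2·sR = 2874/5725
mR = 0·sL + -1·sR = -12/25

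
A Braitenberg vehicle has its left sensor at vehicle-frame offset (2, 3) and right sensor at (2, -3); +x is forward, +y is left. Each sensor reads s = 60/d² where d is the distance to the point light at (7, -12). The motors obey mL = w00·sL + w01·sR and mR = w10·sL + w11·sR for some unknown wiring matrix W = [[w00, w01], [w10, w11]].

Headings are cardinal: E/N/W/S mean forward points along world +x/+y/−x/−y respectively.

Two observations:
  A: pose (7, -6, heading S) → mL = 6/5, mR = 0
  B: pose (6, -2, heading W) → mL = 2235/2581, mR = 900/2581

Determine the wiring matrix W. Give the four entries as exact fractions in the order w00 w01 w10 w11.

obs A: pose=(7,-6,S) → sL=12/5, sR=12/5, mL=6/5, mR=0
obs B: pose=(6,-2,W) → sL=30/29, sR=30/89, mL=2235/2581, mR=900/2581
sensor matrix S = [[12/5, 12/5], [30/29, 30/89]]; det S = -4320/2581
solve [mL_A; mL_B] = S·[w00; w01] and [mR_A; mR_B] = S·[w10; w11]:
  w00 = 1, w01 = -1/2, w10 = 1/2, w11 = -1/2

1 -1/2 1/2 -1/2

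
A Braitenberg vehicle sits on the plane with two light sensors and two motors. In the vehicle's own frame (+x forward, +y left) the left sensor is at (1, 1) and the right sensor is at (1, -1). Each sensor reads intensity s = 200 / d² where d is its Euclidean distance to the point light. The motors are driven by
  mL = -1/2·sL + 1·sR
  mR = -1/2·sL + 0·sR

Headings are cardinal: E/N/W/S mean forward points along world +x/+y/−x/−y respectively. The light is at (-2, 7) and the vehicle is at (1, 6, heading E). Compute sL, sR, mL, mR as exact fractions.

25/2 10 15/4 -25/4

left sensor world pos  = (2, 7); dL² = 16
right sensor world pos = (2, 5); dR² = 20
sL = 200/16 = 25/2
sR = 200/20 = 10
mL = -1/2·sL + 1·sR = 15/4
mR = -1/2·sL + 0·sR = -25/4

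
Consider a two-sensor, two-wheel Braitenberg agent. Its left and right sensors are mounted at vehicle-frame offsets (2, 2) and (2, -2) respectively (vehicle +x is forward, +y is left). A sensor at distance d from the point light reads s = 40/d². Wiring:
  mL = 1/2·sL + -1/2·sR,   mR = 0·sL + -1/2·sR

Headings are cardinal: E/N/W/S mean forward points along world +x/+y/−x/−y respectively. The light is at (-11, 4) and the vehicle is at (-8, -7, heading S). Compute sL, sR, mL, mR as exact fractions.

left sensor world pos  = (-6, -9); dL² = 194
right sensor world pos = (-10, -9); dR² = 170
sL = 40/194 = 20/97
sR = 40/170 = 4/17
mL = 1/2·sL + -1/2·sR = -24/1649
mR = 0·sL + -1/2·sR = -2/17

20/97 4/17 -24/1649 -2/17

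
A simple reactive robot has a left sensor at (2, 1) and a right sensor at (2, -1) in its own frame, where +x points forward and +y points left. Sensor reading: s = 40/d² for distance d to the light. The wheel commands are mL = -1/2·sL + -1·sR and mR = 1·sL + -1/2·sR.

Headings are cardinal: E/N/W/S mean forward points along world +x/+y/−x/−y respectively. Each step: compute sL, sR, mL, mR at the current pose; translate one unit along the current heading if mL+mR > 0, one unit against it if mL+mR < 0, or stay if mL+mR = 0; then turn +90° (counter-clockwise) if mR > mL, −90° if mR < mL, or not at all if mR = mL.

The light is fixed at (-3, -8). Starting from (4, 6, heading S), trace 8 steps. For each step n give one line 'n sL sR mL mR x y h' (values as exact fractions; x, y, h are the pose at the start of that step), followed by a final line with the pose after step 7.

n=0: pose=(4,6,S); sL=5/26, sR=2/9; mL=-149/468, mR=19/234; mL+mR=-37/156 → advance -1; mR−mL=187/468 → turn +1·90°
n=1: pose=(4,7,E); sL=40/337, sR=40/277; mL=-19020/93349, mR=4340/93349; mL+mR=-14680/93349 → advance -1; mR−mL=23360/93349 → turn +1·90°
n=2: pose=(3,7,N); sL=20/157, sR=20/169; mL=-4830/26533, mR=1810/26533; mL+mR=-3020/26533 → advance -1; mR−mL=6640/26533 → turn +1·90°
n=3: pose=(3,6,W); sL=8/37, sR=40/241; mL=-2444/8917, mR=1188/8917; mL+mR=-1256/8917 → advance -1; mR−mL=3632/8917 → turn +1·90°
n=4: pose=(4,6,S); sL=5/26, sR=2/9; mL=-149/468, mR=19/234; mL+mR=-37/156 → advance -1; mR−mL=187/468 → turn +1·90°
n=5: pose=(4,7,E); sL=40/337, sR=40/277; mL=-19020/93349, mR=4340/93349; mL+mR=-14680/93349 → advance -1; mR−mL=23360/93349 → turn +1·90°
n=6: pose=(3,7,N); sL=20/157, sR=20/169; mL=-4830/26533, mR=1810/26533; mL+mR=-3020/26533 → advance -1; mR−mL=6640/26533 → turn +1·90°
n=7: pose=(3,6,W); sL=8/37, sR=40/241; mL=-2444/8917, mR=1188/8917; mL+mR=-1256/8917 → advance -1; mR−mL=3632/8917 → turn +1·90°

0 5/26 2/9 -149/468 19/234 4 6 S
1 40/337 40/277 -19020/93349 4340/93349 4 7 E
2 20/157 20/169 -4830/26533 1810/26533 3 7 N
3 8/37 40/241 -2444/8917 1188/8917 3 6 W
4 5/26 2/9 -149/468 19/234 4 6 S
5 40/337 40/277 -19020/93349 4340/93349 4 7 E
6 20/157 20/169 -4830/26533 1810/26533 3 7 N
7 8/37 40/241 -2444/8917 1188/8917 3 6 W
final 4 6 S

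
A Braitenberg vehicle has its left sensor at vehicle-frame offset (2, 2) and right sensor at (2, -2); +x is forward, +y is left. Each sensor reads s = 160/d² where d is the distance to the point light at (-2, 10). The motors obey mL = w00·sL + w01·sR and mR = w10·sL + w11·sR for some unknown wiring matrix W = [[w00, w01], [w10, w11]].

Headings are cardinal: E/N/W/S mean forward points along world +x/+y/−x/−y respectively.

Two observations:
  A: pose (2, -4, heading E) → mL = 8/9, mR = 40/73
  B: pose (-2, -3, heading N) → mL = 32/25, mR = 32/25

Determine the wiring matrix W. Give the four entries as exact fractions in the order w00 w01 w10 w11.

obs A: pose=(2,-4,E) → sL=8/9, sR=40/73, mL=8/9, mR=40/73
obs B: pose=(-2,-3,N) → sL=32/25, sR=32/25, mL=32/25, mR=32/25
sensor matrix S = [[8/9, 40/73], [32/25, 32/25]]; det S = 7168/16425
solve [mL_A; mL_B] = S·[w00; w01] and [mR_A; mR_B] = S·[w10; w11]:
  w00 = 1, w01 = 0, w10 = 0, w11 = 1

1 0 0 1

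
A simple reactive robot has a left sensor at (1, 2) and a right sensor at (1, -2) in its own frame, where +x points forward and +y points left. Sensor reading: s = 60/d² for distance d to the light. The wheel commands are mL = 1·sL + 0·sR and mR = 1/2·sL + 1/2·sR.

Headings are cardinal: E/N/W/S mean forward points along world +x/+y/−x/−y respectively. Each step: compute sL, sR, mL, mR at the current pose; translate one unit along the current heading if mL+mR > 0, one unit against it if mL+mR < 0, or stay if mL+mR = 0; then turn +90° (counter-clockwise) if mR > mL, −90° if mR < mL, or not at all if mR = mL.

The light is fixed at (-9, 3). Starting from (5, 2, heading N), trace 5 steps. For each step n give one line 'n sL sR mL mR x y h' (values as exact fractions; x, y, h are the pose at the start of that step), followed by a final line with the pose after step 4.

0 5/12 15/64 5/12 125/384 5 2 N
1 60/229 60/229 60/229 60/229 5 3 E
2 3/13 3/13 3/13 3/13 6 3 E
3 60/293 60/293 60/293 60/293 7 3 E
4 15/82 15/82 15/82 15/82 8 3 E
final 9 3 E

n=0: pose=(5,2,N); sL=5/12, sR=15/64; mL=5/12, mR=125/384; mL+mR=95/128 → advance +1; mR−mL=-35/384 → turn -1·90°
n=1: pose=(5,3,E); sL=60/229, sR=60/229; mL=60/229, mR=60/229; mL+mR=120/229 → advance +1; mR−mL=0 → turn +0·90°
n=2: pose=(6,3,E); sL=3/13, sR=3/13; mL=3/13, mR=3/13; mL+mR=6/13 → advance +1; mR−mL=0 → turn +0·90°
n=3: pose=(7,3,E); sL=60/293, sR=60/293; mL=60/293, mR=60/293; mL+mR=120/293 → advance +1; mR−mL=0 → turn +0·90°
n=4: pose=(8,3,E); sL=15/82, sR=15/82; mL=15/82, mR=15/82; mL+mR=15/41 → advance +1; mR−mL=0 → turn +0·90°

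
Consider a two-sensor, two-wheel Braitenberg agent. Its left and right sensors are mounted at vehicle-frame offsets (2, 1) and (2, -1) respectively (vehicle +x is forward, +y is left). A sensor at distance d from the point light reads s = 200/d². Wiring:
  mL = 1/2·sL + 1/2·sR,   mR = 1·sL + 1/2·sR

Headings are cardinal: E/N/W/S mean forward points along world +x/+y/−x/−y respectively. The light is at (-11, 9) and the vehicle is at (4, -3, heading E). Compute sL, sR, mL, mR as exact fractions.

left sensor world pos  = (6, -2); dL² = 410
right sensor world pos = (6, -4); dR² = 458
sL = 200/410 = 20/41
sR = 200/458 = 100/229
mL = 1/2·sL + 1/2·sR = 4340/9389
mR = 1·sL + 1/2·sR = 6630/9389

20/41 100/229 4340/9389 6630/9389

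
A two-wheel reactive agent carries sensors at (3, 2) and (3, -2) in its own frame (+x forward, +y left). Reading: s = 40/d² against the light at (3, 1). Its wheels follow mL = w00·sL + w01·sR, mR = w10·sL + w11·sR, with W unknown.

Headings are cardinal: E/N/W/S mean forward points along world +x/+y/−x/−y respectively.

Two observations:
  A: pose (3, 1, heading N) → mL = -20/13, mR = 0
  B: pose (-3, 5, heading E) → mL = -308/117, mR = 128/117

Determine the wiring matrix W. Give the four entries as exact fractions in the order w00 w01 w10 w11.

obs A: pose=(3,1,N) → sL=40/13, sR=40/13, mL=-20/13, mR=0
obs B: pose=(-3,5,E) → sL=8/9, sR=40/13, mL=-308/117, mR=128/117
sensor matrix S = [[40/13, 40/13], [8/9, 40/13]]; det S = 10240/1521
solve [mL_A; mL_B] = S·[w00; w01] and [mR_A; mR_B] = S·[w10; w11]:
  w00 = 1/2, w01 = -1, w10 = -1/2, w11 = 1/2

1/2 -1 -1/2 1/2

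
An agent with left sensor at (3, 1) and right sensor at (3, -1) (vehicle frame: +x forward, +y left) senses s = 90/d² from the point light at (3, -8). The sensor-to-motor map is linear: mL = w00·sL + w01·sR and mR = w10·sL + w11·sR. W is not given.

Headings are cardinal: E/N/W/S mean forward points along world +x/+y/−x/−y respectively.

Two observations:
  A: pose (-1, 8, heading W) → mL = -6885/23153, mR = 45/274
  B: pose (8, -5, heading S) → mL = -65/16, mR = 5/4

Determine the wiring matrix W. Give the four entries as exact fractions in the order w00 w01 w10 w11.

obs A: pose=(-1,8,W) → sL=45/137, sR=45/169, mL=-6885/23153, mR=45/274
obs B: pose=(8,-5,S) → sL=5/2, sR=45/8, mL=-65/16, mR=5/4
sensor matrix S = [[45/137, 45/169], [5/2, 45/8]]; det S = 218925/185224
solve [mL_A; mL_B] = S·[w00; w01] and [mR_A; mR_B] = S·[w10; w11]:
  w00 = -1/2, w01 = -1/2, w10 = 1/2, w11 = 0

-1/2 -1/2 1/2 0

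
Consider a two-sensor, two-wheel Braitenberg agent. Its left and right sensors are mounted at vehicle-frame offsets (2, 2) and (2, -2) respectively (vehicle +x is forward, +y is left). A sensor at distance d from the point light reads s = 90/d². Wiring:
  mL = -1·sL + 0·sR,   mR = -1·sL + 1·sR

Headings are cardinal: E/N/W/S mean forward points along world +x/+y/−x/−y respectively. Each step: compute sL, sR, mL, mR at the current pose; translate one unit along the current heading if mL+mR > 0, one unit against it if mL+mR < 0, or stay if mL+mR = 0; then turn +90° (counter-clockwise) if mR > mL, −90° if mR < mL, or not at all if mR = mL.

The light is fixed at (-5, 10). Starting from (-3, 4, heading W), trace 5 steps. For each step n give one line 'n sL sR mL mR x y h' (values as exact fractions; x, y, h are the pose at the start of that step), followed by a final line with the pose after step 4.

n=0: pose=(-3,4,W); sL=45/32, sR=45/8; mL=-45/32, mR=135/32; mL+mR=45/16 → advance +1; mR−mL=45/8 → turn +1·90°
n=1: pose=(-4,4,S); sL=90/73, sR=18/13; mL=-90/73, mR=144/949; mL+mR=-1026/949 → advance -1; mR−mL=18/13 → turn +1·90°
n=2: pose=(-4,5,E); sL=5, sR=45/29; mL=-5, mR=-100/29; mL+mR=-245/29 → advance -1; mR−mL=45/29 → turn +1·90°
n=3: pose=(-5,5,N); sL=90/13, sR=90/13; mL=-90/13, mR=0; mL+mR=-90/13 → advance -1; mR−mL=90/13 → turn +1·90°
n=4: pose=(-5,4,W); sL=45/34, sR=9/2; mL=-45/34, mR=54/17; mL+mR=63/34 → advance +1; mR−mL=9/2 → turn +1·90°

0 45/32 45/8 -45/32 135/32 -3 4 W
1 90/73 18/13 -90/73 144/949 -4 4 S
2 5 45/29 -5 -100/29 -4 5 E
3 90/13 90/13 -90/13 0 -5 5 N
4 45/34 9/2 -45/34 54/17 -5 4 W
final -6 4 S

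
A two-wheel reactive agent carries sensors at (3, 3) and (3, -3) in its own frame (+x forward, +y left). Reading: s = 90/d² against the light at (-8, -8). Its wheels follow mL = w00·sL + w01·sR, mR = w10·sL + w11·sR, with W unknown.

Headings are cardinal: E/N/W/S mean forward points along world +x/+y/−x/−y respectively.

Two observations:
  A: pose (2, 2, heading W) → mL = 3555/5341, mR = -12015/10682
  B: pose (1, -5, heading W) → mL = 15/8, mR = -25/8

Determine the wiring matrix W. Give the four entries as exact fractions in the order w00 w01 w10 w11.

1/2 1/2 -1 -1/2

obs A: pose=(2,2,W) → sL=45/49, sR=45/109, mL=3555/5341, mR=-12015/10682
obs B: pose=(1,-5,W) → sL=5/2, sR=5/4, mL=15/8, mR=-25/8
sensor matrix S = [[45/49, 45/109], [5/2, 5/4]]; det S = 2475/21364
solve [mL_A; mL_B] = S·[w00; w01] and [mR_A; mR_B] = S·[w10; w11]:
  w00 = 1/2, w01 = 1/2, w10 = -1, w11 = -1/2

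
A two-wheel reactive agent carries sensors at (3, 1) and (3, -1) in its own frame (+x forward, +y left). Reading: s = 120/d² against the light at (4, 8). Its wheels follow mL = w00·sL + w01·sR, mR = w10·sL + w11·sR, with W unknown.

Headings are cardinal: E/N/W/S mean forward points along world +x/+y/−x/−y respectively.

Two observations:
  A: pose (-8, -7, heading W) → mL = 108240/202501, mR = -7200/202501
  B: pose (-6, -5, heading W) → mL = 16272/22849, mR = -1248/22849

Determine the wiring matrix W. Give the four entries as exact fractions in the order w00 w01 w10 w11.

obs A: pose=(-8,-7,W) → sL=120/481, sR=120/421, mL=108240/202501, mR=-7200/202501
obs B: pose=(-6,-5,W) → sL=24/73, sR=120/313, mL=16272/22849, mR=-1248/22849
sensor matrix S = [[120/481, 120/421], [24/73, 120/313]]; det S = 8962560/4626945349
solve [mL_A; mL_B] = S·[w00; w01] and [mR_A; mR_B] = S·[w10; w11]:
  w00 = 1, w01 = 1, w10 = 1, w11 = -1

1 1 1 -1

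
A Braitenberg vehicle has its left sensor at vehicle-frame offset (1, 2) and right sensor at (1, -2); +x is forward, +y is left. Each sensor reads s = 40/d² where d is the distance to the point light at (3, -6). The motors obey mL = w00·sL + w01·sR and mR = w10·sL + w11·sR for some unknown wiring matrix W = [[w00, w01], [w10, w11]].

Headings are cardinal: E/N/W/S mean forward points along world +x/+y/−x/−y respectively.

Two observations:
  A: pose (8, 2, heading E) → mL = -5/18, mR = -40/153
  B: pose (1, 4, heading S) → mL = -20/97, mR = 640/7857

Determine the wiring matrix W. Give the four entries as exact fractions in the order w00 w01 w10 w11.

0 -1/2 1 -1

obs A: pose=(8,2,E) → sL=5/17, sR=5/9, mL=-5/18, mR=-40/153
obs B: pose=(1,4,S) → sL=40/81, sR=40/97, mL=-20/97, mR=640/7857
sensor matrix S = [[5/17, 5/9], [40/81, 40/97]]; det S = -184000/1202121
solve [mL_A; mL_B] = S·[w00; w01] and [mR_A; mR_B] = S·[w10; w11]:
  w00 = 0, w01 = -1/2, w10 = 1, w11 = -1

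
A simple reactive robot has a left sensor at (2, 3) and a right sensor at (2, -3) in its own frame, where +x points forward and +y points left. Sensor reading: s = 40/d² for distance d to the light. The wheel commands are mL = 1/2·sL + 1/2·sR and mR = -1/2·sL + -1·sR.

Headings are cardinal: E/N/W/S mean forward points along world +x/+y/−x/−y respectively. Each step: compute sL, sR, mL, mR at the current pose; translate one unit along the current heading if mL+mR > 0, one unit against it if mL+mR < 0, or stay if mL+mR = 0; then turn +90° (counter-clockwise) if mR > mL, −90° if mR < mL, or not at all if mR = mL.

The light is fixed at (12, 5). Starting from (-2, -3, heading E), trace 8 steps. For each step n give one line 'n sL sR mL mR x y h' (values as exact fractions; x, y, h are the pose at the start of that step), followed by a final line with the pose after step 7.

n=0: pose=(-2,-3,E); sL=40/169, sR=8/53; mL=1736/8957, mR=-2412/8957; mL+mR=-4/53 → advance -1; mR−mL=-4148/8957 → turn -1·90°
n=1: pose=(-3,-3,S); sL=10/61, sR=5/53; mL=835/6466, mR=-570/3233; mL+mR=-5/106 → advance -1; mR−mL=-1975/6466 → turn -1·90°
n=2: pose=(-3,-2,W); sL=40/389, sR=8/61; mL=2776/23729, mR=-4332/23729; mL+mR=-4/61 → advance -1; mR−mL=-7108/23729 → turn -1·90°
n=3: pose=(-2,-2,N); sL=20/157, sR=20/73; mL=2300/11461, mR=-3870/11461; mL+mR=-10/73 → advance -1; mR−mL=-6170/11461 → turn -1·90°
n=4: pose=(-2,-3,E); sL=40/169, sR=8/53; mL=1736/8957, mR=-2412/8957; mL+mR=-4/53 → advance -1; mR−mL=-4148/8957 → turn -1·90°
n=5: pose=(-3,-3,S); sL=10/61, sR=5/53; mL=835/6466, mR=-570/3233; mL+mR=-5/106 → advance -1; mR−mL=-1975/6466 → turn -1·90°
n=6: pose=(-3,-2,W); sL=40/389, sR=8/61; mL=2776/23729, mR=-4332/23729; mL+mR=-4/61 → advance -1; mR−mL=-7108/23729 → turn -1·90°
n=7: pose=(-2,-2,N); sL=20/157, sR=20/73; mL=2300/11461, mR=-3870/11461; mL+mR=-10/73 → advance -1; mR−mL=-6170/11461 → turn -1·90°

0 40/169 8/53 1736/8957 -2412/8957 -2 -3 E
1 10/61 5/53 835/6466 -570/3233 -3 -3 S
2 40/389 8/61 2776/23729 -4332/23729 -3 -2 W
3 20/157 20/73 2300/11461 -3870/11461 -2 -2 N
4 40/169 8/53 1736/8957 -2412/8957 -2 -3 E
5 10/61 5/53 835/6466 -570/3233 -3 -3 S
6 40/389 8/61 2776/23729 -4332/23729 -3 -2 W
7 20/157 20/73 2300/11461 -3870/11461 -2 -2 N
final -2 -3 E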